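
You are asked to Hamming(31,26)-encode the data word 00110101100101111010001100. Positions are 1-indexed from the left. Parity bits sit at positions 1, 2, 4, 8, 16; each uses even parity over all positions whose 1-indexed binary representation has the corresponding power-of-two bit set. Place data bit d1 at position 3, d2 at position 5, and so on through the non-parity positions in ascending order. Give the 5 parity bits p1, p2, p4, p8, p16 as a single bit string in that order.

01100

Place data bits at non-power-of-two positions: b3=0, b5=0, b6=1, b7=1, b9=0, b10=1, b11=0, b12=1, b13=1, b14=0, b15=0, b17=1, b18=0, b19=1, b20=1, b21=1, b22=1, b23=0, b24=1, b25=0, b26=0, b27=0, b28=1, b29=1, b30=0, b31=0.
p1 = XOR of data positions {3,5,7,9,11,13,15,17,19,21,23,25,27,29,31} = 0⊕0⊕1⊕0⊕0⊕1⊕0⊕1⊕1⊕1⊕0⊕0⊕0⊕1⊕0 = 0
p2 = XOR of data positions {3,6,7,10,11,14,15,18,19,22,23,26,27,30,31} = 0⊕1⊕1⊕1⊕0⊕0⊕0⊕0⊕1⊕1⊕0⊕0⊕0⊕0⊕0 = 1
p4 = XOR of data positions {5,6,7,12,13,14,15,20,21,22,23,28,29,30,31} = 0⊕1⊕1⊕1⊕1⊕0⊕0⊕1⊕1⊕1⊕0⊕1⊕1⊕0⊕0 = 1
p8 = XOR of data positions {9,10,11,12,13,14,15,24,25,26,27,28,29,30,31} = 0⊕1⊕0⊕1⊕1⊕0⊕0⊕1⊕0⊕0⊕0⊕1⊕1⊕0⊕0 = 0
p16 = XOR of data positions {17,18,19,20,21,22,23,24,25,26,27,28,29,30,31} = 1⊕0⊕1⊕1⊕1⊕1⊕0⊕1⊕0⊕0⊕0⊕1⊕1⊕0⊕0 = 0
Parity bits p1,p2,p4,p8,p16 = 01100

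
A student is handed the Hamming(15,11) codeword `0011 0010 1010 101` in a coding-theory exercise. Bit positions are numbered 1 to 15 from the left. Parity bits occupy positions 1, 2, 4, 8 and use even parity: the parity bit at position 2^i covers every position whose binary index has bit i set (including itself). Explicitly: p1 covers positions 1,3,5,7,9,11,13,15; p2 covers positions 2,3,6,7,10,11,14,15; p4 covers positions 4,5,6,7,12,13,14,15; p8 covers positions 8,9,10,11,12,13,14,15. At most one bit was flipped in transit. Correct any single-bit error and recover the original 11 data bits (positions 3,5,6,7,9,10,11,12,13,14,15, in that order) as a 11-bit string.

s1: b1⊕b3⊕b5⊕b7⊕b9⊕b11⊕b13⊕b15 = 0⊕1⊕0⊕1⊕1⊕1⊕1⊕1 = 0
s2: b2⊕b3⊕b6⊕b7⊕b10⊕b11⊕b14⊕b15 = 0⊕1⊕0⊕1⊕0⊕1⊕0⊕1 = 0
s4: b4⊕b5⊕b6⊕b7⊕b12⊕b13⊕b14⊕b15 = 1⊕0⊕0⊕1⊕0⊕1⊕0⊕1 = 0
s8: b8⊕b9⊕b10⊕b11⊕b12⊕b13⊕b14⊕b15 = 0⊕1⊕0⊕1⊕0⊕1⊕0⊕1 = 0
Syndrome (s8...s1) = 0000 → position 0 (no error).
No correction needed.
Data bits at positions 3,5,6,7,9,10,11,12,13,14,15: 10011010101

10011010101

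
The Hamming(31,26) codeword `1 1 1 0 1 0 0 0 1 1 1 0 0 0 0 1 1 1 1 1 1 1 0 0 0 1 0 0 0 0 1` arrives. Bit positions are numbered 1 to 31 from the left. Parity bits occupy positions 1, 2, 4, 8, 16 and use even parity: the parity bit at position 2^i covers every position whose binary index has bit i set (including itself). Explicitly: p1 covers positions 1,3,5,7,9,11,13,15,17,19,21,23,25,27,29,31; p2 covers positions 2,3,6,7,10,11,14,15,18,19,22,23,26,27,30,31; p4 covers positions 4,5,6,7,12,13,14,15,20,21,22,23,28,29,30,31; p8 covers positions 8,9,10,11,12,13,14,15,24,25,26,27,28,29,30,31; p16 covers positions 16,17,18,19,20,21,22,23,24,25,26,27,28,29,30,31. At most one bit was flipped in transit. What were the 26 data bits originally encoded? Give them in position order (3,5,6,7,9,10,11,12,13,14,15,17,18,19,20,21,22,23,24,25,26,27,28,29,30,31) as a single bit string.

11001110000111111000100000

s1: b1⊕b3⊕b5⊕b7⊕b9⊕b11⊕b13⊕b15⊕b17⊕b19⊕b21⊕b23⊕b25⊕b27⊕b29⊕b31 = 1⊕1⊕1⊕0⊕1⊕1⊕0⊕0⊕1⊕1⊕1⊕0⊕0⊕0⊕0⊕1 = 1
s2: b2⊕b3⊕b6⊕b7⊕b10⊕b11⊕b14⊕b15⊕b18⊕b19⊕b22⊕b23⊕b26⊕b27⊕b30⊕b31 = 1⊕1⊕0⊕0⊕1⊕1⊕0⊕0⊕1⊕1⊕1⊕0⊕1⊕0⊕0⊕1 = 1
s4: b4⊕b5⊕b6⊕b7⊕b12⊕b13⊕b14⊕b15⊕b20⊕b21⊕b22⊕b23⊕b28⊕b29⊕b30⊕b31 = 0⊕1⊕0⊕0⊕0⊕0⊕0⊕0⊕1⊕1⊕1⊕0⊕0⊕0⊕0⊕1 = 1
s8: b8⊕b9⊕b10⊕b11⊕b12⊕b13⊕b14⊕b15⊕b24⊕b25⊕b26⊕b27⊕b28⊕b29⊕b30⊕b31 = 0⊕1⊕1⊕1⊕0⊕0⊕0⊕0⊕0⊕0⊕1⊕0⊕0⊕0⊕0⊕1 = 1
s16: b16⊕b17⊕b18⊕b19⊕b20⊕b21⊕b22⊕b23⊕b24⊕b25⊕b26⊕b27⊕b28⊕b29⊕b30⊕b31 = 1⊕1⊕1⊕1⊕1⊕1⊕1⊕0⊕0⊕0⊕1⊕0⊕0⊕0⊕0⊕1 = 1
Syndrome (s16...s1) = 11111 → position 31.
Flip bit 31: corrected codeword = 1110100011100001111111000100000
Data bits at positions 3,5,6,7,9,10,11,12,13,14,15,17,18,19,20,21,22,23,24,25,26,27,28,29,30,31: 11001110000111111000100000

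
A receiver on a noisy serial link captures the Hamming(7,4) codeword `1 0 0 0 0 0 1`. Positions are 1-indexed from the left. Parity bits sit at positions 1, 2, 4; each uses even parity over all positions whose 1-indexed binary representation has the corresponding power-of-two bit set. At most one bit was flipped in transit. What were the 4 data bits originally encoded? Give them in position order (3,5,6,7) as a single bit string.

0011

s1: b1⊕b3⊕b5⊕b7 = 1⊕0⊕0⊕1 = 0
s2: b2⊕b3⊕b6⊕b7 = 0⊕0⊕0⊕1 = 1
s4: b4⊕b5⊕b6⊕b7 = 0⊕0⊕0⊕1 = 1
Syndrome (s4...s1) = 110 → position 6.
Flip bit 6: corrected codeword = 1000011
Data bits at positions 3,5,6,7: 0011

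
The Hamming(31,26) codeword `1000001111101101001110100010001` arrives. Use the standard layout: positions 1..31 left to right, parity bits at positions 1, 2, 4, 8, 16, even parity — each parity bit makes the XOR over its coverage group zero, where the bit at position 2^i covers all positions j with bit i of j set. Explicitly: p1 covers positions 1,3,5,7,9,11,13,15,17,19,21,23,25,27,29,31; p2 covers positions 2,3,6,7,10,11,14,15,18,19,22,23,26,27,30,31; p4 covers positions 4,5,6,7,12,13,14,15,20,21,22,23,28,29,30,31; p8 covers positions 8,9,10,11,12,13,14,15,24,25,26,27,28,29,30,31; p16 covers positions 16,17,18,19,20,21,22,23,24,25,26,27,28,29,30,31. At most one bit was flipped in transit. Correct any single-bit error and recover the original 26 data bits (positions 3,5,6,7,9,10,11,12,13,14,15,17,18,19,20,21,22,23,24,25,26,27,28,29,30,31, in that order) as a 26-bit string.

00011110110001010100010001

s1: b1⊕b3⊕b5⊕b7⊕b9⊕b11⊕b13⊕b15⊕b17⊕b19⊕b21⊕b23⊕b25⊕b27⊕b29⊕b31 = 1⊕0⊕0⊕1⊕1⊕1⊕1⊕0⊕0⊕1⊕1⊕1⊕0⊕1⊕0⊕1 = 0
s2: b2⊕b3⊕b6⊕b7⊕b10⊕b11⊕b14⊕b15⊕b18⊕b19⊕b22⊕b23⊕b26⊕b27⊕b30⊕b31 = 0⊕0⊕0⊕1⊕1⊕1⊕1⊕0⊕0⊕1⊕0⊕1⊕0⊕1⊕0⊕1 = 0
s4: b4⊕b5⊕b6⊕b7⊕b12⊕b13⊕b14⊕b15⊕b20⊕b21⊕b22⊕b23⊕b28⊕b29⊕b30⊕b31 = 0⊕0⊕0⊕1⊕0⊕1⊕1⊕0⊕1⊕1⊕0⊕1⊕0⊕0⊕0⊕1 = 1
s8: b8⊕b9⊕b10⊕b11⊕b12⊕b13⊕b14⊕b15⊕b24⊕b25⊕b26⊕b27⊕b28⊕b29⊕b30⊕b31 = 1⊕1⊕1⊕1⊕0⊕1⊕1⊕0⊕0⊕0⊕0⊕1⊕0⊕0⊕0⊕1 = 0
s16: b16⊕b17⊕b18⊕b19⊕b20⊕b21⊕b22⊕b23⊕b24⊕b25⊕b26⊕b27⊕b28⊕b29⊕b30⊕b31 = 1⊕0⊕0⊕1⊕1⊕1⊕0⊕1⊕0⊕0⊕0⊕1⊕0⊕0⊕0⊕1 = 1
Syndrome (s16...s1) = 10100 → position 20.
Flip bit 20: corrected codeword = 1000001111101101001010100010001
Data bits at positions 3,5,6,7,9,10,11,12,13,14,15,17,18,19,20,21,22,23,24,25,26,27,28,29,30,31: 00011110110001010100010001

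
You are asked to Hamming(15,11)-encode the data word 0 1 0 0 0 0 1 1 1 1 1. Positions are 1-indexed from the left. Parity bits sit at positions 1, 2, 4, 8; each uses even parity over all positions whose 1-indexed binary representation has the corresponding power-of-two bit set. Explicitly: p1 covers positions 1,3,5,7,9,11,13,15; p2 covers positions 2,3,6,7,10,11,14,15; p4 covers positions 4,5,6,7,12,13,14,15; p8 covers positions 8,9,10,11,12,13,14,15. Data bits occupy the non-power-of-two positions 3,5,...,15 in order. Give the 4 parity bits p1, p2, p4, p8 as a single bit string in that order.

0111

Place data bits at non-power-of-two positions: b3=0, b5=1, b6=0, b7=0, b9=0, b10=0, b11=1, b12=1, b13=1, b14=1, b15=1.
p1 = XOR of data positions {3,5,7,9,11,13,15} = 0⊕1⊕0⊕0⊕1⊕1⊕1 = 0
p2 = XOR of data positions {3,6,7,10,11,14,15} = 0⊕0⊕0⊕0⊕1⊕1⊕1 = 1
p4 = XOR of data positions {5,6,7,12,13,14,15} = 1⊕0⊕0⊕1⊕1⊕1⊕1 = 1
p8 = XOR of data positions {9,10,11,12,13,14,15} = 0⊕0⊕1⊕1⊕1⊕1⊕1 = 1
Parity bits p1,p2,p4,p8 = 0111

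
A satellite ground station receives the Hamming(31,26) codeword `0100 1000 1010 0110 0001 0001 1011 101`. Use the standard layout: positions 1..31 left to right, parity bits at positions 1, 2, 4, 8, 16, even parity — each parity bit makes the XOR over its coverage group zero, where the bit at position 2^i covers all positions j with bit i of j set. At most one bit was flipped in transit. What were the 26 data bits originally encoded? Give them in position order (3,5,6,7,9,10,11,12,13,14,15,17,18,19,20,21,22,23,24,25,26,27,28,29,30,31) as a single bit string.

01001010011000000011011101

s1: b1⊕b3⊕b5⊕b7⊕b9⊕b11⊕b13⊕b15⊕b17⊕b19⊕b21⊕b23⊕b25⊕b27⊕b29⊕b31 = 0⊕0⊕1⊕0⊕1⊕1⊕0⊕1⊕0⊕0⊕0⊕0⊕1⊕1⊕1⊕1 = 0
s2: b2⊕b3⊕b6⊕b7⊕b10⊕b11⊕b14⊕b15⊕b18⊕b19⊕b22⊕b23⊕b26⊕b27⊕b30⊕b31 = 1⊕0⊕0⊕0⊕0⊕1⊕1⊕1⊕0⊕0⊕0⊕0⊕0⊕1⊕0⊕1 = 0
s4: b4⊕b5⊕b6⊕b7⊕b12⊕b13⊕b14⊕b15⊕b20⊕b21⊕b22⊕b23⊕b28⊕b29⊕b30⊕b31 = 0⊕1⊕0⊕0⊕0⊕0⊕1⊕1⊕1⊕0⊕0⊕0⊕1⊕1⊕0⊕1 = 1
s8: b8⊕b9⊕b10⊕b11⊕b12⊕b13⊕b14⊕b15⊕b24⊕b25⊕b26⊕b27⊕b28⊕b29⊕b30⊕b31 = 0⊕1⊕0⊕1⊕0⊕0⊕1⊕1⊕1⊕1⊕0⊕1⊕1⊕1⊕0⊕1 = 0
s16: b16⊕b17⊕b18⊕b19⊕b20⊕b21⊕b22⊕b23⊕b24⊕b25⊕b26⊕b27⊕b28⊕b29⊕b30⊕b31 = 0⊕0⊕0⊕0⊕1⊕0⊕0⊕0⊕1⊕1⊕0⊕1⊕1⊕1⊕0⊕1 = 1
Syndrome (s16...s1) = 10100 → position 20.
Flip bit 20: corrected codeword = 0100100010100110000000011011101
Data bits at positions 3,5,6,7,9,10,11,12,13,14,15,17,18,19,20,21,22,23,24,25,26,27,28,29,30,31: 01001010011000000011011101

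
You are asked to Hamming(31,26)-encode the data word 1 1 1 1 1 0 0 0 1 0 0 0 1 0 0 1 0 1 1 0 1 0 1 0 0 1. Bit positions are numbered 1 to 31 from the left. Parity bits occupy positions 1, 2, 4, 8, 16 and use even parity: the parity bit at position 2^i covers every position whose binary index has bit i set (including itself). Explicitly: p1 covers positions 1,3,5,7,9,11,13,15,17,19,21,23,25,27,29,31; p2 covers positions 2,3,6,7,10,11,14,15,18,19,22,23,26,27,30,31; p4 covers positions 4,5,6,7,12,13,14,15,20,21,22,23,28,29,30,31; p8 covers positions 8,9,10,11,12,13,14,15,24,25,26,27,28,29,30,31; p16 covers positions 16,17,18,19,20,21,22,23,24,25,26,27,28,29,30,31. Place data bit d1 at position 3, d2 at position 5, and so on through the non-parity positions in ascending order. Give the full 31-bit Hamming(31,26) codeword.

Place data bits at non-power-of-two positions: b3=1, b5=1, b6=1, b7=1, b9=1, b10=0, b11=0, b12=0, b13=1, b14=0, b15=0, b17=0, b18=1, b19=0, b20=0, b21=1, b22=0, b23=1, b24=1, b25=0, b26=1, b27=0, b28=1, b29=0, b30=0, b31=1.
p1 = XOR of data positions {3,5,7,9,11,13,15,17,19,21,23,25,27,29,31} = 1⊕1⊕1⊕1⊕0⊕1⊕0⊕0⊕0⊕1⊕1⊕0⊕0⊕0⊕1 = 0
p2 = XOR of data positions {3,6,7,10,11,14,15,18,19,22,23,26,27,30,31} = 1⊕1⊕1⊕0⊕0⊕0⊕0⊕1⊕0⊕0⊕1⊕1⊕0⊕0⊕1 = 1
p4 = XOR of data positions {5,6,7,12,13,14,15,20,21,22,23,28,29,30,31} = 1⊕1⊕1⊕0⊕1⊕0⊕0⊕0⊕1⊕0⊕1⊕1⊕0⊕0⊕1 = 0
p8 = XOR of data positions {9,10,11,12,13,14,15,24,25,26,27,28,29,30,31} = 1⊕0⊕0⊕0⊕1⊕0⊕0⊕1⊕0⊕1⊕0⊕1⊕0⊕0⊕1 = 0
p16 = XOR of data positions {17,18,19,20,21,22,23,24,25,26,27,28,29,30,31} = 0⊕1⊕0⊕0⊕1⊕0⊕1⊕1⊕0⊕1⊕0⊕1⊕0⊕0⊕1 = 1
Codeword b1..b31 = 0110111010001001010010110101001

0110111010001001010010110101001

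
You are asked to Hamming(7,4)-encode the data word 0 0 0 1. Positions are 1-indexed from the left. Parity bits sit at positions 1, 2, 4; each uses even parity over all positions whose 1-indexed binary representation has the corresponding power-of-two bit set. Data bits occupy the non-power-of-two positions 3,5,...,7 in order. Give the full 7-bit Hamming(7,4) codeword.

Place data bits at non-power-of-two positions: b3=0, b5=0, b6=0, b7=1.
p1 = XOR of data positions {3,5,7} = 0⊕0⊕1 = 1
p2 = XOR of data positions {3,6,7} = 0⊕0⊕1 = 1
p4 = XOR of data positions {5,6,7} = 0⊕0⊕1 = 1
Codeword b1..b7 = 1101001

1101001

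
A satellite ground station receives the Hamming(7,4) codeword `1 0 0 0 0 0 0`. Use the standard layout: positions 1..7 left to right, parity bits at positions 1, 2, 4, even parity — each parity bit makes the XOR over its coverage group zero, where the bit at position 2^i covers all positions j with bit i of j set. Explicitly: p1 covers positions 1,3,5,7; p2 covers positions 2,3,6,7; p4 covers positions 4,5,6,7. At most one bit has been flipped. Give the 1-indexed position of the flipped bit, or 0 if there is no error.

s1: b1⊕b3⊕b5⊕b7 = 1⊕0⊕0⊕0 = 1
s2: b2⊕b3⊕b6⊕b7 = 0⊕0⊕0⊕0 = 0
s4: b4⊕b5⊕b6⊕b7 = 0⊕0⊕0⊕0 = 0
Syndrome (s4...s1) = 001 → position 1.

1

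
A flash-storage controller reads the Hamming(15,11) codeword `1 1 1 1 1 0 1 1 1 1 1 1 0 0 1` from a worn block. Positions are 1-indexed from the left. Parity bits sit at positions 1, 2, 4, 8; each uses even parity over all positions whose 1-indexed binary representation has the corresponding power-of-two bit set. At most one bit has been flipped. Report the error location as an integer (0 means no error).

5

s1: b1⊕b3⊕b5⊕b7⊕b9⊕b11⊕b13⊕b15 = 1⊕1⊕1⊕1⊕1⊕1⊕0⊕1 = 1
s2: b2⊕b3⊕b6⊕b7⊕b10⊕b11⊕b14⊕b15 = 1⊕1⊕0⊕1⊕1⊕1⊕0⊕1 = 0
s4: b4⊕b5⊕b6⊕b7⊕b12⊕b13⊕b14⊕b15 = 1⊕1⊕0⊕1⊕1⊕0⊕0⊕1 = 1
s8: b8⊕b9⊕b10⊕b11⊕b12⊕b13⊕b14⊕b15 = 1⊕1⊕1⊕1⊕1⊕0⊕0⊕1 = 0
Syndrome (s8...s1) = 0101 → position 5.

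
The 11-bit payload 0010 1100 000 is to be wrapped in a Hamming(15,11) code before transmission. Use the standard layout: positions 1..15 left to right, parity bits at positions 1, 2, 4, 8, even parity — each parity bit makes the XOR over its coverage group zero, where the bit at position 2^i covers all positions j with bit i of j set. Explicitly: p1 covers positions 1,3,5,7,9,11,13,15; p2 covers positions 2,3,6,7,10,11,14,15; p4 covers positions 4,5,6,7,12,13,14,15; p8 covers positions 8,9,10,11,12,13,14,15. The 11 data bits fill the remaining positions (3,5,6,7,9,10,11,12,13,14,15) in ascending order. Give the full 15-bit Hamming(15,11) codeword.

Place data bits at non-power-of-two positions: b3=0, b5=0, b6=1, b7=0, b9=1, b10=1, b11=0, b12=0, b13=0, b14=0, b15=0.
p1 = XOR of data positions {3,5,7,9,11,13,15} = 0⊕0⊕0⊕1⊕0⊕0⊕0 = 1
p2 = XOR of data positions {3,6,7,10,11,14,15} = 0⊕1⊕0⊕1⊕0⊕0⊕0 = 0
p4 = XOR of data positions {5,6,7,12,13,14,15} = 0⊕1⊕0⊕0⊕0⊕0⊕0 = 1
p8 = XOR of data positions {9,10,11,12,13,14,15} = 1⊕1⊕0⊕0⊕0⊕0⊕0 = 0
Codeword b1..b15 = 100101001100000

100101001100000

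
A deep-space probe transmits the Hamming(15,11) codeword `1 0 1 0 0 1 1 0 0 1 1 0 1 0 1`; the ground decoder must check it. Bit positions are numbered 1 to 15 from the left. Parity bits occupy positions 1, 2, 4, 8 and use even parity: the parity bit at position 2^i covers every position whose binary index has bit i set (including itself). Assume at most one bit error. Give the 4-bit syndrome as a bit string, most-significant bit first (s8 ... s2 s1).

0000

s1: b1⊕b3⊕b5⊕b7⊕b9⊕b11⊕b13⊕b15 = 1⊕1⊕0⊕1⊕0⊕1⊕1⊕1 = 0
s2: b2⊕b3⊕b6⊕b7⊕b10⊕b11⊕b14⊕b15 = 0⊕1⊕1⊕1⊕1⊕1⊕0⊕1 = 0
s4: b4⊕b5⊕b6⊕b7⊕b12⊕b13⊕b14⊕b15 = 0⊕0⊕1⊕1⊕0⊕1⊕0⊕1 = 0
s8: b8⊕b9⊕b10⊕b11⊕b12⊕b13⊕b14⊕b15 = 0⊕0⊕1⊕1⊕0⊕1⊕0⊕1 = 0
Syndrome (s8...s1) = 0000 → position 0 (no error).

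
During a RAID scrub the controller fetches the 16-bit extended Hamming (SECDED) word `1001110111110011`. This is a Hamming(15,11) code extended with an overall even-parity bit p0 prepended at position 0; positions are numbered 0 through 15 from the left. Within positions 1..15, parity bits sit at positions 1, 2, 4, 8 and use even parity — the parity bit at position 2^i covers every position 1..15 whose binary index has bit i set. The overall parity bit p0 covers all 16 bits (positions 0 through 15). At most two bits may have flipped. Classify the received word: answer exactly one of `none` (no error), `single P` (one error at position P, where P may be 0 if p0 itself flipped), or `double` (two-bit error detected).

s1: b1⊕b3⊕b5⊕b7⊕b9⊕b11⊕b13⊕b15 = 0⊕1⊕1⊕1⊕1⊕1⊕0⊕1 = 0
s2: b2⊕b3⊕b6⊕b7⊕b10⊕b11⊕b14⊕b15 = 0⊕1⊕0⊕1⊕1⊕1⊕1⊕1 = 0
s4: b4⊕b5⊕b6⊕b7⊕b12⊕b13⊕b14⊕b15 = 1⊕1⊕0⊕1⊕0⊕0⊕1⊕1 = 1
s8: b8⊕b9⊕b10⊕b11⊕b12⊕b13⊕b14⊕b15 = 1⊕1⊕1⊕1⊕0⊕0⊕1⊕1 = 0
Syndrome (s8...s1) = 0100 → position 4.
Overall parity (XOR of all 16 bits, including p0): 1⊕0⊕0⊕1⊕1⊕1⊕0⊕1⊕1⊕1⊕1⊕1⊕0⊕0⊕1⊕1 = 1
Overall=1, syndrome position=4 → single-bit error at position 4.

single 4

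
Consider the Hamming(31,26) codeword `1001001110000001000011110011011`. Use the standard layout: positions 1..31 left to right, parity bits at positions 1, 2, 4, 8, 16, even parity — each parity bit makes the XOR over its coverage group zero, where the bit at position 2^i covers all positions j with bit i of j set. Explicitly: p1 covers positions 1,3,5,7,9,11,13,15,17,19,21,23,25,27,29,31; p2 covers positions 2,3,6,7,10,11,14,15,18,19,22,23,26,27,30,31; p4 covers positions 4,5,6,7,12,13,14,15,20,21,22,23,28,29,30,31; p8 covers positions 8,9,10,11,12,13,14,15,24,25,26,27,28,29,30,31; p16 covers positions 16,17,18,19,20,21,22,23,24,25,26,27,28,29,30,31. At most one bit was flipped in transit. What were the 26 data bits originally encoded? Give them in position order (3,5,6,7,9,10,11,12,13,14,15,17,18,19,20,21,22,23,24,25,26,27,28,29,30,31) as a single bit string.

s1: b1⊕b3⊕b5⊕b7⊕b9⊕b11⊕b13⊕b15⊕b17⊕b19⊕b21⊕b23⊕b25⊕b27⊕b29⊕b31 = 1⊕0⊕0⊕1⊕1⊕0⊕0⊕0⊕0⊕0⊕1⊕1⊕0⊕1⊕0⊕1 = 1
s2: b2⊕b3⊕b6⊕b7⊕b10⊕b11⊕b14⊕b15⊕b18⊕b19⊕b22⊕b23⊕b26⊕b27⊕b30⊕b31 = 0⊕0⊕0⊕1⊕0⊕0⊕0⊕0⊕0⊕0⊕1⊕1⊕0⊕1⊕1⊕1 = 0
s4: b4⊕b5⊕b6⊕b7⊕b12⊕b13⊕b14⊕b15⊕b20⊕b21⊕b22⊕b23⊕b28⊕b29⊕b30⊕b31 = 1⊕0⊕0⊕1⊕0⊕0⊕0⊕0⊕0⊕1⊕1⊕1⊕1⊕0⊕1⊕1 = 0
s8: b8⊕b9⊕b10⊕b11⊕b12⊕b13⊕b14⊕b15⊕b24⊕b25⊕b26⊕b27⊕b28⊕b29⊕b30⊕b31 = 1⊕1⊕0⊕0⊕0⊕0⊕0⊕0⊕1⊕0⊕0⊕1⊕1⊕0⊕1⊕1 = 1
s16: b16⊕b17⊕b18⊕b19⊕b20⊕b21⊕b22⊕b23⊕b24⊕b25⊕b26⊕b27⊕b28⊕b29⊕b30⊕b31 = 1⊕0⊕0⊕0⊕0⊕1⊕1⊕1⊕1⊕0⊕0⊕1⊕1⊕0⊕1⊕1 = 1
Syndrome (s16...s1) = 11001 → position 25.
Flip bit 25: corrected codeword = 1001001110000001000011111011011
Data bits at positions 3,5,6,7,9,10,11,12,13,14,15,17,18,19,20,21,22,23,24,25,26,27,28,29,30,31: 00011000000000011111011011

00011000000000011111011011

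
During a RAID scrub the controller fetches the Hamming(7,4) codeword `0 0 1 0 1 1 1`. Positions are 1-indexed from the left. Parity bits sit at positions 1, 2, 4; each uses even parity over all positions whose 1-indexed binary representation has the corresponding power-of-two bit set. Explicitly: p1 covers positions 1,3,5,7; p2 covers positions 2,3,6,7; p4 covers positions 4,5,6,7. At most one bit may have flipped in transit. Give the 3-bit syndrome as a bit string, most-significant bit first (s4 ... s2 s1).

111

s1: b1⊕b3⊕b5⊕b7 = 0⊕1⊕1⊕1 = 1
s2: b2⊕b3⊕b6⊕b7 = 0⊕1⊕1⊕1 = 1
s4: b4⊕b5⊕b6⊕b7 = 0⊕1⊕1⊕1 = 1
Syndrome (s4...s1) = 111 → position 7.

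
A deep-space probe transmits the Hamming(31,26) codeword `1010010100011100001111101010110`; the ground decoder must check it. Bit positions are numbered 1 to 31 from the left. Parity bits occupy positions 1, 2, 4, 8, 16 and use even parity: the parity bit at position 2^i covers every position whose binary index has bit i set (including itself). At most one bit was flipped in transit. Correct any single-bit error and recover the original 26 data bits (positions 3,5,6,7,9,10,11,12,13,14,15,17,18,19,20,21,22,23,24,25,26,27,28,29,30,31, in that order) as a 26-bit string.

10100001110101111101010110

s1: b1⊕b3⊕b5⊕b7⊕b9⊕b11⊕b13⊕b15⊕b17⊕b19⊕b21⊕b23⊕b25⊕b27⊕b29⊕b31 = 1⊕1⊕0⊕0⊕0⊕0⊕1⊕0⊕0⊕1⊕1⊕1⊕1⊕1⊕1⊕0 = 1
s2: b2⊕b3⊕b6⊕b7⊕b10⊕b11⊕b14⊕b15⊕b18⊕b19⊕b22⊕b23⊕b26⊕b27⊕b30⊕b31 = 0⊕1⊕1⊕0⊕0⊕0⊕1⊕0⊕0⊕1⊕1⊕1⊕0⊕1⊕1⊕0 = 0
s4: b4⊕b5⊕b6⊕b7⊕b12⊕b13⊕b14⊕b15⊕b20⊕b21⊕b22⊕b23⊕b28⊕b29⊕b30⊕b31 = 0⊕0⊕1⊕0⊕1⊕1⊕1⊕0⊕1⊕1⊕1⊕1⊕0⊕1⊕1⊕0 = 0
s8: b8⊕b9⊕b10⊕b11⊕b12⊕b13⊕b14⊕b15⊕b24⊕b25⊕b26⊕b27⊕b28⊕b29⊕b30⊕b31 = 1⊕0⊕0⊕0⊕1⊕1⊕1⊕0⊕0⊕1⊕0⊕1⊕0⊕1⊕1⊕0 = 0
s16: b16⊕b17⊕b18⊕b19⊕b20⊕b21⊕b22⊕b23⊕b24⊕b25⊕b26⊕b27⊕b28⊕b29⊕b30⊕b31 = 0⊕0⊕0⊕1⊕1⊕1⊕1⊕1⊕0⊕1⊕0⊕1⊕0⊕1⊕1⊕0 = 1
Syndrome (s16...s1) = 10001 → position 17.
Flip bit 17: corrected codeword = 1010010100011100101111101010110
Data bits at positions 3,5,6,7,9,10,11,12,13,14,15,17,18,19,20,21,22,23,24,25,26,27,28,29,30,31: 10100001110101111101010110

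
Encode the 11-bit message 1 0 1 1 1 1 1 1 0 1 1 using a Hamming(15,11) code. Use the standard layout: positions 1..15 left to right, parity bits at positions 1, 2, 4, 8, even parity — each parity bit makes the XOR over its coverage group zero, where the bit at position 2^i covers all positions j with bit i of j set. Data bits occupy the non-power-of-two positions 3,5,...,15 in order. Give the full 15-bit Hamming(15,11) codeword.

111101101111011

Place data bits at non-power-of-two positions: b3=1, b5=0, b6=1, b7=1, b9=1, b10=1, b11=1, b12=1, b13=0, b14=1, b15=1.
p1 = XOR of data positions {3,5,7,9,11,13,15} = 1⊕0⊕1⊕1⊕1⊕0⊕1 = 1
p2 = XOR of data positions {3,6,7,10,11,14,15} = 1⊕1⊕1⊕1⊕1⊕1⊕1 = 1
p4 = XOR of data positions {5,6,7,12,13,14,15} = 0⊕1⊕1⊕1⊕0⊕1⊕1 = 1
p8 = XOR of data positions {9,10,11,12,13,14,15} = 1⊕1⊕1⊕1⊕0⊕1⊕1 = 0
Codeword b1..b15 = 111101101111011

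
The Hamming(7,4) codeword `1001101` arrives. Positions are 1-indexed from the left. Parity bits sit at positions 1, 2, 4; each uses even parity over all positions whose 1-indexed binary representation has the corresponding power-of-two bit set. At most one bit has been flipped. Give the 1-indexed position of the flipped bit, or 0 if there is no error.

s1: b1⊕b3⊕b5⊕b7 = 1⊕0⊕1⊕1 = 1
s2: b2⊕b3⊕b6⊕b7 = 0⊕0⊕0⊕1 = 1
s4: b4⊕b5⊕b6⊕b7 = 1⊕1⊕0⊕1 = 1
Syndrome (s4...s1) = 111 → position 7.

7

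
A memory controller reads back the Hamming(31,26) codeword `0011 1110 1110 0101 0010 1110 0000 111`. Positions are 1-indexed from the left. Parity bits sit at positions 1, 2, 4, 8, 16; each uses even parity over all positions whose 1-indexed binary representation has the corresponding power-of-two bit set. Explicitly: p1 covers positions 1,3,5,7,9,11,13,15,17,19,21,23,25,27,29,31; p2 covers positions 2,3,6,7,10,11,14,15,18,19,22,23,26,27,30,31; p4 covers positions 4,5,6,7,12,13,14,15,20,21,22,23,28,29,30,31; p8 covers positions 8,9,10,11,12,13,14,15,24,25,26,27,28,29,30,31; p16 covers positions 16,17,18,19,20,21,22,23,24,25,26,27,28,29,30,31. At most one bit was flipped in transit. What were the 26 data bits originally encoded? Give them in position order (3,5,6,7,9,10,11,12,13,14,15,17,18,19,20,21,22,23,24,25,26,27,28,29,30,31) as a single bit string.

s1: b1⊕b3⊕b5⊕b7⊕b9⊕b11⊕b13⊕b15⊕b17⊕b19⊕b21⊕b23⊕b25⊕b27⊕b29⊕b31 = 0⊕1⊕1⊕1⊕1⊕1⊕0⊕0⊕0⊕1⊕1⊕1⊕0⊕0⊕1⊕1 = 0
s2: b2⊕b3⊕b6⊕b7⊕b10⊕b11⊕b14⊕b15⊕b18⊕b19⊕b22⊕b23⊕b26⊕b27⊕b30⊕b31 = 0⊕1⊕1⊕1⊕1⊕1⊕1⊕0⊕0⊕1⊕1⊕1⊕0⊕0⊕1⊕1 = 1
s4: b4⊕b5⊕b6⊕b7⊕b12⊕b13⊕b14⊕b15⊕b20⊕b21⊕b22⊕b23⊕b28⊕b29⊕b30⊕b31 = 1⊕1⊕1⊕1⊕0⊕0⊕1⊕0⊕0⊕1⊕1⊕1⊕0⊕1⊕1⊕1 = 1
s8: b8⊕b9⊕b10⊕b11⊕b12⊕b13⊕b14⊕b15⊕b24⊕b25⊕b26⊕b27⊕b28⊕b29⊕b30⊕b31 = 0⊕1⊕1⊕1⊕0⊕0⊕1⊕0⊕0⊕0⊕0⊕0⊕0⊕1⊕1⊕1 = 1
s16: b16⊕b17⊕b18⊕b19⊕b20⊕b21⊕b22⊕b23⊕b24⊕b25⊕b26⊕b27⊕b28⊕b29⊕b30⊕b31 = 1⊕0⊕0⊕1⊕0⊕1⊕1⊕1⊕0⊕0⊕0⊕0⊕0⊕1⊕1⊕1 = 0
Syndrome (s16...s1) = 01110 → position 14.
Flip bit 14: corrected codeword = 0011111011100001001011100000111
Data bits at positions 3,5,6,7,9,10,11,12,13,14,15,17,18,19,20,21,22,23,24,25,26,27,28,29,30,31: 11111110000001011100000111

11111110000001011100000111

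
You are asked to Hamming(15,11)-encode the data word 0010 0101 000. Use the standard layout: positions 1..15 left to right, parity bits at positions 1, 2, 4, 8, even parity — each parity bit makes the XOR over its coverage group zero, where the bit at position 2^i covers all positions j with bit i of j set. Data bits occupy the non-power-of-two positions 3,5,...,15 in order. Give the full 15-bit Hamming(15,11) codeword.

Place data bits at non-power-of-two positions: b3=0, b5=0, b6=1, b7=0, b9=0, b10=1, b11=0, b12=1, b13=0, b14=0, b15=0.
p1 = XOR of data positions {3,5,7,9,11,13,15} = 0⊕0⊕0⊕0⊕0⊕0⊕0 = 0
p2 = XOR of data positions {3,6,7,10,11,14,15} = 0⊕1⊕0⊕1⊕0⊕0⊕0 = 0
p4 = XOR of data positions {5,6,7,12,13,14,15} = 0⊕1⊕0⊕1⊕0⊕0⊕0 = 0
p8 = XOR of data positions {9,10,11,12,13,14,15} = 0⊕1⊕0⊕1⊕0⊕0⊕0 = 0
Codeword b1..b15 = 000001000101000

000001000101000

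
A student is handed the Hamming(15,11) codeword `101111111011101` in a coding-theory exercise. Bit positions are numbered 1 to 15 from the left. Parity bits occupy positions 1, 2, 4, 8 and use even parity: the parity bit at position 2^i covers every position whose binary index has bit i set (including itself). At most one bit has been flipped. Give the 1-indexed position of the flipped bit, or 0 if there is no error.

6

s1: b1⊕b3⊕b5⊕b7⊕b9⊕b11⊕b13⊕b15 = 1⊕1⊕1⊕1⊕1⊕1⊕1⊕1 = 0
s2: b2⊕b3⊕b6⊕b7⊕b10⊕b11⊕b14⊕b15 = 0⊕1⊕1⊕1⊕0⊕1⊕0⊕1 = 1
s4: b4⊕b5⊕b6⊕b7⊕b12⊕b13⊕b14⊕b15 = 1⊕1⊕1⊕1⊕1⊕1⊕0⊕1 = 1
s8: b8⊕b9⊕b10⊕b11⊕b12⊕b13⊕b14⊕b15 = 1⊕1⊕0⊕1⊕1⊕1⊕0⊕1 = 0
Syndrome (s8...s1) = 0110 → position 6.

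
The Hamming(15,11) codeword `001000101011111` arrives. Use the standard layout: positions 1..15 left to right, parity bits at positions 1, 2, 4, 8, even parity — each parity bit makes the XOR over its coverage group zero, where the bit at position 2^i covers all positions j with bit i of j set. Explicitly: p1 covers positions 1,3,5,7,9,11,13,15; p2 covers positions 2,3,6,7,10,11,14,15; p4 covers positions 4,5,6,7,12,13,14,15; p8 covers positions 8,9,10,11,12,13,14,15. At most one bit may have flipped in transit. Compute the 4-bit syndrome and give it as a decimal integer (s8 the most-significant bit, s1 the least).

s1: b1⊕b3⊕b5⊕b7⊕b9⊕b11⊕b13⊕b15 = 0⊕1⊕0⊕1⊕1⊕1⊕1⊕1 = 0
s2: b2⊕b3⊕b6⊕b7⊕b10⊕b11⊕b14⊕b15 = 0⊕1⊕0⊕1⊕0⊕1⊕1⊕1 = 1
s4: b4⊕b5⊕b6⊕b7⊕b12⊕b13⊕b14⊕b15 = 0⊕0⊕0⊕1⊕1⊕1⊕1⊕1 = 1
s8: b8⊕b9⊕b10⊕b11⊕b12⊕b13⊕b14⊕b15 = 0⊕1⊕0⊕1⊕1⊕1⊕1⊕1 = 0
Syndrome (s8...s1) = 0110 → position 6.

6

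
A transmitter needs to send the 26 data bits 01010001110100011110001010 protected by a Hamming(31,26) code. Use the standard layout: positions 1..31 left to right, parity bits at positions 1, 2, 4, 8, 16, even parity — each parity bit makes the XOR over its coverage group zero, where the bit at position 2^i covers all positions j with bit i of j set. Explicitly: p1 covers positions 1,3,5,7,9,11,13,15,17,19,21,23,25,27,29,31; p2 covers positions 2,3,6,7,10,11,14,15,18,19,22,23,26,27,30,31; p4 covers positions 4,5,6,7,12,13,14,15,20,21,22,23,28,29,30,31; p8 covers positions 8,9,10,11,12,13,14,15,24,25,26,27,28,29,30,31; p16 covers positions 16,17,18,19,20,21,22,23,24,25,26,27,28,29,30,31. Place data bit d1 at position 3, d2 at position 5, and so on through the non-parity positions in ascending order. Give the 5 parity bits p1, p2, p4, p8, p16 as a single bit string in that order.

Place data bits at non-power-of-two positions: b3=0, b5=1, b6=0, b7=1, b9=0, b10=0, b11=0, b12=1, b13=1, b14=1, b15=0, b17=1, b18=0, b19=0, b20=0, b21=1, b22=1, b23=1, b24=1, b25=0, b26=0, b27=0, b28=1, b29=0, b30=1, b31=0.
p1 = XOR of data positions {3,5,7,9,11,13,15,17,19,21,23,25,27,29,31} = 0⊕1⊕1⊕0⊕0⊕1⊕0⊕1⊕0⊕1⊕1⊕0⊕0⊕0⊕0 = 0
p2 = XOR of data positions {3,6,7,10,11,14,15,18,19,22,23,26,27,30,31} = 0⊕0⊕1⊕0⊕0⊕1⊕0⊕0⊕0⊕1⊕1⊕0⊕0⊕1⊕0 = 1
p4 = XOR of data positions {5,6,7,12,13,14,15,20,21,22,23,28,29,30,31} = 1⊕0⊕1⊕1⊕1⊕1⊕0⊕0⊕1⊕1⊕1⊕1⊕0⊕1⊕0 = 0
p8 = XOR of data positions {9,10,11,12,13,14,15,24,25,26,27,28,29,30,31} = 0⊕0⊕0⊕1⊕1⊕1⊕0⊕1⊕0⊕0⊕0⊕1⊕0⊕1⊕0 = 0
p16 = XOR of data positions {17,18,19,20,21,22,23,24,25,26,27,28,29,30,31} = 1⊕0⊕0⊕0⊕1⊕1⊕1⊕1⊕0⊕0⊕0⊕1⊕0⊕1⊕0 = 1
Parity bits p1,p2,p4,p8,p16 = 01001

01001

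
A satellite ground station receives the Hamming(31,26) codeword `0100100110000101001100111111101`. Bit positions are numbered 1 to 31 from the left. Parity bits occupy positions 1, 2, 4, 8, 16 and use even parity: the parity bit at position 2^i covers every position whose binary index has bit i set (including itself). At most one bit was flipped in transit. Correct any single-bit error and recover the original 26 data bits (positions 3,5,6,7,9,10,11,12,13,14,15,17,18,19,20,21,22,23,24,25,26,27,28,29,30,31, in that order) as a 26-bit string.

s1: b1⊕b3⊕b5⊕b7⊕b9⊕b11⊕b13⊕b15⊕b17⊕b19⊕b21⊕b23⊕b25⊕b27⊕b29⊕b31 = 0⊕0⊕1⊕0⊕1⊕0⊕0⊕0⊕0⊕1⊕0⊕1⊕1⊕1⊕1⊕1 = 0
s2: b2⊕b3⊕b6⊕b7⊕b10⊕b11⊕b14⊕b15⊕b18⊕b19⊕b22⊕b23⊕b26⊕b27⊕b30⊕b31 = 1⊕0⊕0⊕0⊕0⊕0⊕1⊕0⊕0⊕1⊕0⊕1⊕1⊕1⊕0⊕1 = 1
s4: b4⊕b5⊕b6⊕b7⊕b12⊕b13⊕b14⊕b15⊕b20⊕b21⊕b22⊕b23⊕b28⊕b29⊕b30⊕b31 = 0⊕1⊕0⊕0⊕0⊕0⊕1⊕0⊕1⊕0⊕0⊕1⊕1⊕1⊕0⊕1 = 1
s8: b8⊕b9⊕b10⊕b11⊕b12⊕b13⊕b14⊕b15⊕b24⊕b25⊕b26⊕b27⊕b28⊕b29⊕b30⊕b31 = 1⊕1⊕0⊕0⊕0⊕0⊕1⊕0⊕1⊕1⊕1⊕1⊕1⊕1⊕0⊕1 = 0
s16: b16⊕b17⊕b18⊕b19⊕b20⊕b21⊕b22⊕b23⊕b24⊕b25⊕b26⊕b27⊕b28⊕b29⊕b30⊕b31 = 1⊕0⊕0⊕1⊕1⊕0⊕0⊕1⊕1⊕1⊕1⊕1⊕1⊕1⊕0⊕1 = 1
Syndrome (s16...s1) = 10110 → position 22.
Flip bit 22: corrected codeword = 0100100110000101001101111111101
Data bits at positions 3,5,6,7,9,10,11,12,13,14,15,17,18,19,20,21,22,23,24,25,26,27,28,29,30,31: 01001000010001101111111101

01001000010001101111111101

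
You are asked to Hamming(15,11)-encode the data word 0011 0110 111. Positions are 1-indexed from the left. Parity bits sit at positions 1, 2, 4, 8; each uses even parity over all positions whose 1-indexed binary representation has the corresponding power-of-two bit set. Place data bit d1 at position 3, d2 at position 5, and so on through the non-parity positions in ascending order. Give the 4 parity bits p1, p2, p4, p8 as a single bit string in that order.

0011

Place data bits at non-power-of-two positions: b3=0, b5=0, b6=1, b7=1, b9=0, b10=1, b11=1, b12=0, b13=1, b14=1, b15=1.
p1 = XOR of data positions {3,5,7,9,11,13,15} = 0⊕0⊕1⊕0⊕1⊕1⊕1 = 0
p2 = XOR of data positions {3,6,7,10,11,14,15} = 0⊕1⊕1⊕1⊕1⊕1⊕1 = 0
p4 = XOR of data positions {5,6,7,12,13,14,15} = 0⊕1⊕1⊕0⊕1⊕1⊕1 = 1
p8 = XOR of data positions {9,10,11,12,13,14,15} = 0⊕1⊕1⊕0⊕1⊕1⊕1 = 1
Parity bits p1,p2,p4,p8 = 0011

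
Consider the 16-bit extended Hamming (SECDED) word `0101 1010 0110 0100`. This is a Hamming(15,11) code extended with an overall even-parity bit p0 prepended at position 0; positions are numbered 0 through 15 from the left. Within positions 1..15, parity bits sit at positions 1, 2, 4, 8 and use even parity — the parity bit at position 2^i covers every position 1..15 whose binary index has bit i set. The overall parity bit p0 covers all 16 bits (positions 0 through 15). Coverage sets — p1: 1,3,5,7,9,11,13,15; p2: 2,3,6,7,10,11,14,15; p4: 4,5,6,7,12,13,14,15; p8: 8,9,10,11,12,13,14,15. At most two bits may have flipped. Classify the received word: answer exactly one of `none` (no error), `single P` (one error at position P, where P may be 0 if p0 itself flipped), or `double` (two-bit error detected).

single 14

s1: b1⊕b3⊕b5⊕b7⊕b9⊕b11⊕b13⊕b15 = 1⊕1⊕0⊕0⊕1⊕0⊕1⊕0 = 0
s2: b2⊕b3⊕b6⊕b7⊕b10⊕b11⊕b14⊕b15 = 0⊕1⊕1⊕0⊕1⊕0⊕0⊕0 = 1
s4: b4⊕b5⊕b6⊕b7⊕b12⊕b13⊕b14⊕b15 = 1⊕0⊕1⊕0⊕0⊕1⊕0⊕0 = 1
s8: b8⊕b9⊕b10⊕b11⊕b12⊕b13⊕b14⊕b15 = 0⊕1⊕1⊕0⊕0⊕1⊕0⊕0 = 1
Syndrome (s8...s1) = 1110 → position 14.
Overall parity (XOR of all 16 bits, including p0): 0⊕1⊕0⊕1⊕1⊕0⊕1⊕0⊕0⊕1⊕1⊕0⊕0⊕1⊕0⊕0 = 1
Overall=1, syndrome position=14 → single-bit error at position 14.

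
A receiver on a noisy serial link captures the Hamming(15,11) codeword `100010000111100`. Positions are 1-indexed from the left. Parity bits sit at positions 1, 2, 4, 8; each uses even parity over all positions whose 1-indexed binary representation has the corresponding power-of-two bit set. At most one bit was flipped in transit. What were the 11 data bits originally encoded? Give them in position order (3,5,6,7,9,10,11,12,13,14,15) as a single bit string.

01000111100

s1: b1⊕b3⊕b5⊕b7⊕b9⊕b11⊕b13⊕b15 = 1⊕0⊕1⊕0⊕0⊕1⊕1⊕0 = 0
s2: b2⊕b3⊕b6⊕b7⊕b10⊕b11⊕b14⊕b15 = 0⊕0⊕0⊕0⊕1⊕1⊕0⊕0 = 0
s4: b4⊕b5⊕b6⊕b7⊕b12⊕b13⊕b14⊕b15 = 0⊕1⊕0⊕0⊕1⊕1⊕0⊕0 = 1
s8: b8⊕b9⊕b10⊕b11⊕b12⊕b13⊕b14⊕b15 = 0⊕0⊕1⊕1⊕1⊕1⊕0⊕0 = 0
Syndrome (s8...s1) = 0100 → position 4.
Flip bit 4: corrected codeword = 100110000111100
Data bits at positions 3,5,6,7,9,10,11,12,13,14,15: 01000111100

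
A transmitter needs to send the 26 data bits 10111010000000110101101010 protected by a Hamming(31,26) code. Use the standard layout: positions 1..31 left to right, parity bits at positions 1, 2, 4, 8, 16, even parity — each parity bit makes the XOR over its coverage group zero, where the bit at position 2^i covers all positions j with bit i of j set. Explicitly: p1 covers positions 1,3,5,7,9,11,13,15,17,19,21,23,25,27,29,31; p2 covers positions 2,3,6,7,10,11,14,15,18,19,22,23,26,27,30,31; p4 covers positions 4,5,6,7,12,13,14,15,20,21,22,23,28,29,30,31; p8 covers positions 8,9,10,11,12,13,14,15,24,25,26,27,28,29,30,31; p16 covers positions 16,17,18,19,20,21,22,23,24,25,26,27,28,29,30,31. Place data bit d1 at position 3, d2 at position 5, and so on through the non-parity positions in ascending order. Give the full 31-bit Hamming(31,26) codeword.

Place data bits at non-power-of-two positions: b3=1, b5=0, b6=1, b7=1, b9=1, b10=0, b11=1, b12=0, b13=0, b14=0, b15=0, b17=0, b18=0, b19=0, b20=1, b21=1, b22=0, b23=1, b24=0, b25=1, b26=1, b27=0, b28=1, b29=0, b30=1, b31=0.
p1 = XOR of data positions {3,5,7,9,11,13,15,17,19,21,23,25,27,29,31} = 1⊕0⊕1⊕1⊕1⊕0⊕0⊕0⊕0⊕1⊕1⊕1⊕0⊕0⊕0 = 1
p2 = XOR of data positions {3,6,7,10,11,14,15,18,19,22,23,26,27,30,31} = 1⊕1⊕1⊕0⊕1⊕0⊕0⊕0⊕0⊕0⊕1⊕1⊕0⊕1⊕0 = 1
p4 = XOR of data positions {5,6,7,12,13,14,15,20,21,22,23,28,29,30,31} = 0⊕1⊕1⊕0⊕0⊕0⊕0⊕1⊕1⊕0⊕1⊕1⊕0⊕1⊕0 = 1
p8 = XOR of data positions {9,10,11,12,13,14,15,24,25,26,27,28,29,30,31} = 1⊕0⊕1⊕0⊕0⊕0⊕0⊕0⊕1⊕1⊕0⊕1⊕0⊕1⊕0 = 0
p16 = XOR of data positions {17,18,19,20,21,22,23,24,25,26,27,28,29,30,31} = 0⊕0⊕0⊕1⊕1⊕0⊕1⊕0⊕1⊕1⊕0⊕1⊕0⊕1⊕0 = 1
Codeword b1..b31 = 1111011010100001000110101101010

1111011010100001000110101101010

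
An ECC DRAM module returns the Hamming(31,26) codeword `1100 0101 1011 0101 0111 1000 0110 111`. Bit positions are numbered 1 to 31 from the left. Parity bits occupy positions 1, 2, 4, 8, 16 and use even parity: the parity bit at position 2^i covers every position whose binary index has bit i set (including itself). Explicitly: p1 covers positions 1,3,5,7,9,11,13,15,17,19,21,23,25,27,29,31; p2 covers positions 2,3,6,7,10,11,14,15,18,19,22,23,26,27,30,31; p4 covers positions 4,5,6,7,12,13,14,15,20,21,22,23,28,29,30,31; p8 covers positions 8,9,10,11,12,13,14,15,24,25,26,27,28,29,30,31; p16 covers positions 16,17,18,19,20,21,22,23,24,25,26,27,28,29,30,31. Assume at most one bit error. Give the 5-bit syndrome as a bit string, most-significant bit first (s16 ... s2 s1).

00000

s1: b1⊕b3⊕b5⊕b7⊕b9⊕b11⊕b13⊕b15⊕b17⊕b19⊕b21⊕b23⊕b25⊕b27⊕b29⊕b31 = 1⊕0⊕0⊕0⊕1⊕1⊕0⊕0⊕0⊕1⊕1⊕0⊕0⊕1⊕1⊕1 = 0
s2: b2⊕b3⊕b6⊕b7⊕b10⊕b11⊕b14⊕b15⊕b18⊕b19⊕b22⊕b23⊕b26⊕b27⊕b30⊕b31 = 1⊕0⊕1⊕0⊕0⊕1⊕1⊕0⊕1⊕1⊕0⊕0⊕1⊕1⊕1⊕1 = 0
s4: b4⊕b5⊕b6⊕b7⊕b12⊕b13⊕b14⊕b15⊕b20⊕b21⊕b22⊕b23⊕b28⊕b29⊕b30⊕b31 = 0⊕0⊕1⊕0⊕1⊕0⊕1⊕0⊕1⊕1⊕0⊕0⊕0⊕1⊕1⊕1 = 0
s8: b8⊕b9⊕b10⊕b11⊕b12⊕b13⊕b14⊕b15⊕b24⊕b25⊕b26⊕b27⊕b28⊕b29⊕b30⊕b31 = 1⊕1⊕0⊕1⊕1⊕0⊕1⊕0⊕0⊕0⊕1⊕1⊕0⊕1⊕1⊕1 = 0
s16: b16⊕b17⊕b18⊕b19⊕b20⊕b21⊕b22⊕b23⊕b24⊕b25⊕b26⊕b27⊕b28⊕b29⊕b30⊕b31 = 1⊕0⊕1⊕1⊕1⊕1⊕0⊕0⊕0⊕0⊕1⊕1⊕0⊕1⊕1⊕1 = 0
Syndrome (s16...s1) = 00000 → position 0 (no error).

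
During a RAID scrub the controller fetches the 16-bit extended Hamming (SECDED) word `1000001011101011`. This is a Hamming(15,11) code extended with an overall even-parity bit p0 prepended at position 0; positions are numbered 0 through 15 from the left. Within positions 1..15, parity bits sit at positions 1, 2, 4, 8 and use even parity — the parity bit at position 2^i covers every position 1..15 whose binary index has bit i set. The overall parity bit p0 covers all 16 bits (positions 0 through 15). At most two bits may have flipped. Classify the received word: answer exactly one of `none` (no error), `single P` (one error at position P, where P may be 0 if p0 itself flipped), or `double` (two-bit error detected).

none

s1: b1⊕b3⊕b5⊕b7⊕b9⊕b11⊕b13⊕b15 = 0⊕0⊕0⊕0⊕1⊕0⊕0⊕1 = 0
s2: b2⊕b3⊕b6⊕b7⊕b10⊕b11⊕b14⊕b15 = 0⊕0⊕1⊕0⊕1⊕0⊕1⊕1 = 0
s4: b4⊕b5⊕b6⊕b7⊕b12⊕b13⊕b14⊕b15 = 0⊕0⊕1⊕0⊕1⊕0⊕1⊕1 = 0
s8: b8⊕b9⊕b10⊕b11⊕b12⊕b13⊕b14⊕b15 = 1⊕1⊕1⊕0⊕1⊕0⊕1⊕1 = 0
Syndrome (s8...s1) = 0000 → position 0 (no error).
Overall parity (XOR of all 16 bits, including p0): 1⊕0⊕0⊕0⊕0⊕0⊕1⊕0⊕1⊕1⊕1⊕0⊕1⊕0⊕1⊕1 = 0
Overall=0, syndrome position=0 → no error.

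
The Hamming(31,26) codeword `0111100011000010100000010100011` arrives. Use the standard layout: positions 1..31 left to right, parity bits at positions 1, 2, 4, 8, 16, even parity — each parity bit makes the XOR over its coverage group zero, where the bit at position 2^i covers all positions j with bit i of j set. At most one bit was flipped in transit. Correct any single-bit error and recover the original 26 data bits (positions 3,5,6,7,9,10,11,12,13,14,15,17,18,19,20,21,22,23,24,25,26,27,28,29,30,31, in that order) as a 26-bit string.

s1: b1⊕b3⊕b5⊕b7⊕b9⊕b11⊕b13⊕b15⊕b17⊕b19⊕b21⊕b23⊕b25⊕b27⊕b29⊕b31 = 0⊕1⊕1⊕0⊕1⊕0⊕0⊕1⊕1⊕0⊕0⊕0⊕0⊕0⊕0⊕1 = 0
s2: b2⊕b3⊕b6⊕b7⊕b10⊕b11⊕b14⊕b15⊕b18⊕b19⊕b22⊕b23⊕b26⊕b27⊕b30⊕b31 = 1⊕1⊕0⊕0⊕1⊕0⊕0⊕1⊕0⊕0⊕0⊕0⊕1⊕0⊕1⊕1 = 1
s4: b4⊕b5⊕b6⊕b7⊕b12⊕b13⊕b14⊕b15⊕b20⊕b21⊕b22⊕b23⊕b28⊕b29⊕b30⊕b31 = 1⊕1⊕0⊕0⊕0⊕0⊕0⊕1⊕0⊕0⊕0⊕0⊕0⊕0⊕1⊕1 = 1
s8: b8⊕b9⊕b10⊕b11⊕b12⊕b13⊕b14⊕b15⊕b24⊕b25⊕b26⊕b27⊕b28⊕b29⊕b30⊕b31 = 0⊕1⊕1⊕0⊕0⊕0⊕0⊕1⊕1⊕0⊕1⊕0⊕0⊕0⊕1⊕1 = 1
s16: b16⊕b17⊕b18⊕b19⊕b20⊕b21⊕b22⊕b23⊕b24⊕b25⊕b26⊕b27⊕b28⊕b29⊕b30⊕b31 = 0⊕1⊕0⊕0⊕0⊕0⊕0⊕0⊕1⊕0⊕1⊕0⊕0⊕0⊕1⊕1 = 1
Syndrome (s16...s1) = 11110 → position 30.
Flip bit 30: corrected codeword = 0111100011000010100000010100001
Data bits at positions 3,5,6,7,9,10,11,12,13,14,15,17,18,19,20,21,22,23,24,25,26,27,28,29,30,31: 11001100001100000010100001

11001100001100000010100001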